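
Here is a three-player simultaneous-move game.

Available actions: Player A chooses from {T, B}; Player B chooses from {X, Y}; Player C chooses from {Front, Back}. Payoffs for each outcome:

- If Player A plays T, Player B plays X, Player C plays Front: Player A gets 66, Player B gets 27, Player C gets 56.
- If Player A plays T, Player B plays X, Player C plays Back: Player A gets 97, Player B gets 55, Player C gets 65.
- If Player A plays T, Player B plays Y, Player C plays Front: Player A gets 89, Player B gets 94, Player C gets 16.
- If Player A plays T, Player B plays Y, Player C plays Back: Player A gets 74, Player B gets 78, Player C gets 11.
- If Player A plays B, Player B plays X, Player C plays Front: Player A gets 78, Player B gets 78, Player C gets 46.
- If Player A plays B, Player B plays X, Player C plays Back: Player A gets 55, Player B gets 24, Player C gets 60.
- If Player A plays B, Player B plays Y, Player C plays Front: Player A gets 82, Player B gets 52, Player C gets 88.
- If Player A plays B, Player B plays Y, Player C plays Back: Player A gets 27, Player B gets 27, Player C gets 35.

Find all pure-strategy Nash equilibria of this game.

(T, Y, Front)

Check each profile: it is a Nash equilibrium iff no player can strictly gain by switching unilaterally.
(T, X, Front): Player A can switch to B (66 → 78). Not NE.
(T, X, Back): Player B can switch to Y (55 → 78). Not NE.
(T, Y, Front): Player A gets 89, best alternative 82; Player B gets 94, best alternative 27; Player C gets 16, best alternative 11. No profitable deviation — NE.
(T, Y, Back): Player C can switch to Front (11 → 16). Not NE.
(B, X, Front): Player C can switch to Back (46 → 60). Not NE.
(B, X, Back): Player A can switch to T (55 → 97). Not NE.
(B, Y, Front): Player A can switch to T (82 → 89). Not NE.
(B, Y, Back): Player A can switch to T (27 → 74). Not NE.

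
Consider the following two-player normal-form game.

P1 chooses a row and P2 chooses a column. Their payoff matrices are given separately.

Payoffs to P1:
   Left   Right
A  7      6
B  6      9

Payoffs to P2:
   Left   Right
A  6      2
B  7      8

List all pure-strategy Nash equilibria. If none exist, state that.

P1 against Left: payoffs 7, 6 → best response A.
P1 against Right: payoffs 6, 9 → best response B.
P2 against A: payoffs 6, 2 → best response Left.
P2 against B: payoffs 7, 8 → best response Right.
Mutual best responses: (A, Left); (B, Right).

The pure Nash equilibria are (A, Left) and (B, Right).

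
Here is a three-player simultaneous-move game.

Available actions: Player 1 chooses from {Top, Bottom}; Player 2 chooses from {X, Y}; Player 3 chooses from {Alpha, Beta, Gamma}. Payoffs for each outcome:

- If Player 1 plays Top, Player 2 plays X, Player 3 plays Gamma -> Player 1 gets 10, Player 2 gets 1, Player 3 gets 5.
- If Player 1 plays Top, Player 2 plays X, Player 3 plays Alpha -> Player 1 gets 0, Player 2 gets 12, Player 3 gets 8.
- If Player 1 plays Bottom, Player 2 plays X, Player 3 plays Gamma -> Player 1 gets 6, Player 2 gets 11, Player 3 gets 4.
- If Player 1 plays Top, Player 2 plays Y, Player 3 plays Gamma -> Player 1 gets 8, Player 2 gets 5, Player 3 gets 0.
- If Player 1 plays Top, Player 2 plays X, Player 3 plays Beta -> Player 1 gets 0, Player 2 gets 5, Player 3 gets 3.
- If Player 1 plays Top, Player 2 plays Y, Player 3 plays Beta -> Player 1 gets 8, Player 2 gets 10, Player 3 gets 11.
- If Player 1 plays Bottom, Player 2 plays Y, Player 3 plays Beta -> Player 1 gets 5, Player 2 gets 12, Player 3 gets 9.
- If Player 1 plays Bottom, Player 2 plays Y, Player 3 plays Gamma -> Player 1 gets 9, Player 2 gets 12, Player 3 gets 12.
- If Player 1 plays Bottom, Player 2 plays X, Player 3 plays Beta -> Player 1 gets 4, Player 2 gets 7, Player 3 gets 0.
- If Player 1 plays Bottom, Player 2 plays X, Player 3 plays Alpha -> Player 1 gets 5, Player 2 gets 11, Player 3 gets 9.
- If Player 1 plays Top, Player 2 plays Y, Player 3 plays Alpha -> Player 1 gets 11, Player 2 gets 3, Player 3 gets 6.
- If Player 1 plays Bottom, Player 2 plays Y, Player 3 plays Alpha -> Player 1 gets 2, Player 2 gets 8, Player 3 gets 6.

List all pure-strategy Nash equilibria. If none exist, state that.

Pure-strategy Nash equilibria: (Top, Y, Beta) and (Bottom, X, Alpha) and (Bottom, Y, Gamma)

For each player, find the best response to each opponent profile; mutual best responses are the pure NE.
Player 1 against (X, Alpha): payoffs 0, 5 → best response Bottom.
Player 1 against (X, Beta): payoffs 0, 4 → best response Bottom.
Player 1 against (X, Gamma): payoffs 10, 6 → best response Top.
Player 1 against (Y, Alpha): payoffs 11, 2 → best response Top.
Player 1 against (Y, Beta): payoffs 8, 5 → best response Top.
Player 1 against (Y, Gamma): payoffs 8, 9 → best response Bottom.
Player 2 against (Top, Alpha): payoffs 12, 3 → best response X.
Player 2 against (Top, Beta): payoffs 5, 10 → best response Y.
Player 2 against (Top, Gamma): payoffs 1, 5 → best response Y.
Player 2 against (Bottom, Alpha): payoffs 11, 8 → best response X.
Player 2 against (Bottom, Beta): payoffs 7, 12 → best response Y.
Player 2 against (Bottom, Gamma): payoffs 11, 12 → best response Y.
Player 3 against (Top, X): payoffs 8, 3, 5 → best response Alpha.
Player 3 against (Top, Y): payoffs 6, 11, 0 → best response Beta.
Player 3 against (Bottom, X): payoffs 9, 0, 4 → best response Alpha.
Player 3 against (Bottom, Y): payoffs 6, 9, 12 → best response Gamma.
Mutual best responses: (Top, Y, Beta); (Bottom, X, Alpha); (Bottom, Y, Gamma).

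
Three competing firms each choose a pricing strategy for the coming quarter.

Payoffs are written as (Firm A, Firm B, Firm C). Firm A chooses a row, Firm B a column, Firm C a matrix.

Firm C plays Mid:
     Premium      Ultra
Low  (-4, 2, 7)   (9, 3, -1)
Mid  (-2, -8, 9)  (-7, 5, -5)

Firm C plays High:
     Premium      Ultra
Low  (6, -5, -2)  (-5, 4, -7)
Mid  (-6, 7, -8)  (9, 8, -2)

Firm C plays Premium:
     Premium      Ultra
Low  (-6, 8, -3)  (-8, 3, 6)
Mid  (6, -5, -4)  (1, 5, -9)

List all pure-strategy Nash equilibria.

(Mid, Ultra, High)

Mark each player's best response to every combination of opponents' strategies; a profile where every player is best-responding is a pure Nash equilibrium.
Firm A against (Premium, Mid): payoffs -4, -2 → best response Mid.
Firm A against (Premium, High): payoffs 6, -6 → best response Low.
Firm A against (Premium, Premium): payoffs -6, 6 → best response Mid.
Firm A against (Ultra, Mid): payoffs 9, -7 → best response Low.
Firm A against (Ultra, High): payoffs -5, 9 → best response Mid.
Firm A against (Ultra, Premium): payoffs -8, 1 → best response Mid.
Firm B against (Low, Mid): payoffs 2, 3 → best response Ultra.
Firm B against (Low, High): payoffs -5, 4 → best response Ultra.
Firm B against (Low, Premium): payoffs 8, 3 → best response Premium.
Firm B against (Mid, Mid): payoffs -8, 5 → best response Ultra.
Firm B against (Mid, High): payoffs 7, 8 → best response Ultra.
Firm B against (Mid, Premium): payoffs -5, 5 → best response Ultra.
Firm C against (Low, Premium): payoffs 7, -2, -3 → best response Mid.
Firm C against (Low, Ultra): payoffs -1, -7, 6 → best response Premium.
Firm C against (Mid, Premium): payoffs 9, -8, -4 → best response Mid.
Firm C against (Mid, Ultra): payoffs -5, -2, -9 → best response High.
Mutual best responses: (Mid, Ultra, High).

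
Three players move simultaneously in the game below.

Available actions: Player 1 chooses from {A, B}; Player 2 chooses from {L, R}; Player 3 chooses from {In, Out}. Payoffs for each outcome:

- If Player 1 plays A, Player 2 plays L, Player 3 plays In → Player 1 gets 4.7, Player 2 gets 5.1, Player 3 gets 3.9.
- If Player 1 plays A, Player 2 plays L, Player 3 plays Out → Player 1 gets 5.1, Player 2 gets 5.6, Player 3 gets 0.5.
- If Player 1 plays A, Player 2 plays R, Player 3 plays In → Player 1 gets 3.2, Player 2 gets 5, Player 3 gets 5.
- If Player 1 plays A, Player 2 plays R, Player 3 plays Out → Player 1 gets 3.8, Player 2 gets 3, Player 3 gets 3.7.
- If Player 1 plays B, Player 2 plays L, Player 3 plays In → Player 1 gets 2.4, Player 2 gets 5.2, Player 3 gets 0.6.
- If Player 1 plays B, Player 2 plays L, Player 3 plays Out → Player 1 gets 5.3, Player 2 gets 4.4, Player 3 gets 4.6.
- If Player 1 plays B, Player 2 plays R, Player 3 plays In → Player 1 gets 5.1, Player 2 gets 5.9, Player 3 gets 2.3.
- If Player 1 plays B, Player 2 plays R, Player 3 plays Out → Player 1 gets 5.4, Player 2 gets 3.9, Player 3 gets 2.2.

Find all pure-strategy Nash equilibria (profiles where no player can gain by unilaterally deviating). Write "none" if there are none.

Player 1 against (L, In): payoffs 4.7, 2.4 → best response A.
Player 1 against (L, Out): payoffs 5.1, 5.3 → best response B.
Player 1 against (R, In): payoffs 3.2, 5.1 → best response B.
Player 1 against (R, Out): payoffs 3.8, 5.4 → best response B.
Player 2 against (A, In): payoffs 5.1, 5 → best response L.
Player 2 against (A, Out): payoffs 5.6, 3 → best response L.
Player 2 against (B, In): payoffs 5.2, 5.9 → best response R.
Player 2 against (B, Out): payoffs 4.4, 3.9 → best response L.
Player 3 against (A, L): payoffs 3.9, 0.5 → best response In.
Player 3 against (A, R): payoffs 5, 3.7 → best response In.
Player 3 against (B, L): payoffs 0.6, 4.6 → best response Out.
Player 3 against (B, R): payoffs 2.3, 2.2 → best response In.
Mutual best responses: (A, L, In); (B, L, Out); (B, R, In).

(A, L, In) and (B, L, Out) and (B, R, In)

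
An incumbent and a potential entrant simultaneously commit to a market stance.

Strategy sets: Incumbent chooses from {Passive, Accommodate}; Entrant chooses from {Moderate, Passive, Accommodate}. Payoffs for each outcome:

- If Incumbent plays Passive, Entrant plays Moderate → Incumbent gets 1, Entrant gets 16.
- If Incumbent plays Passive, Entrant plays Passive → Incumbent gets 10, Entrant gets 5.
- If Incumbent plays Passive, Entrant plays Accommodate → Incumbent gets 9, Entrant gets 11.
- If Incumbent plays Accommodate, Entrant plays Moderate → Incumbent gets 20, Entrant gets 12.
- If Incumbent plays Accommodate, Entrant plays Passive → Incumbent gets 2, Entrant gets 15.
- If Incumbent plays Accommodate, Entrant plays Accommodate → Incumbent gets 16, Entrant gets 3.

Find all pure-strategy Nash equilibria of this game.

No pure-strategy Nash equilibrium.

(Passive, Moderate): Incumbent can switch to Accommodate (1 → 20). Not NE.
(Passive, Passive): Entrant can switch to Moderate (5 → 16). Not NE.
(Passive, Accommodate): Incumbent can switch to Accommodate (9 → 16). Not NE.
(Accommodate, Moderate): Entrant can switch to Passive (12 → 15). Not NE.
(Accommodate, Passive): Incumbent can switch to Passive (2 → 10). Not NE.
(Accommodate, Accommodate): Entrant can switch to Moderate (3 → 12). Not NE.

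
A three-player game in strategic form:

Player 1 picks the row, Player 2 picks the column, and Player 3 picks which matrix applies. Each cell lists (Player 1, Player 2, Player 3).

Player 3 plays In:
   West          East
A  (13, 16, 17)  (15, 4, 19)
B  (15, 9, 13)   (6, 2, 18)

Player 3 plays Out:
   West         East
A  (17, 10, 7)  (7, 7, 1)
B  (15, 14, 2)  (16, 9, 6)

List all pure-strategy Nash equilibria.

(A, West, In): Player 1 can switch to B (13 → 15). Not NE.
(A, West, Out): Player 3 can switch to In (7 → 17). Not NE.
(A, East, In): Player 2 can switch to West (4 → 16). Not NE.
(A, East, Out): Player 1 can switch to B (7 → 16). Not NE.
(B, West, In): Player 1 gets 15, best alternative 13; Player 2 gets 9, best alternative 2; Player 3 gets 13, best alternative 2. No profitable deviation — NE.
(B, West, Out): Player 1 can switch to A (15 → 17). Not NE.
(B, East, In): Player 1 can switch to A (6 → 15). Not NE.
(B, East, Out): Player 2 can switch to West (9 → 14). Not NE.

(B, West, In)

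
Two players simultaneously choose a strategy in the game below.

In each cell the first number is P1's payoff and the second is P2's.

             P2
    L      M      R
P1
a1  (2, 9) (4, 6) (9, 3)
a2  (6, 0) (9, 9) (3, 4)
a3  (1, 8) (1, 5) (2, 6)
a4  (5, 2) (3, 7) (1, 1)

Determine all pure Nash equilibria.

(a2, M)

For each player, find the best response to each opponent profile; mutual best responses are the pure NE.
P1 against L: payoffs 2, 6, 1, 5 → best response a2.
P1 against M: payoffs 4, 9, 1, 3 → best response a2.
P1 against R: payoffs 9, 3, 2, 1 → best response a1.
P2 against a1: payoffs 9, 6, 3 → best response L.
P2 against a2: payoffs 0, 9, 4 → best response M.
P2 against a3: payoffs 8, 5, 6 → best response L.
P2 against a4: payoffs 2, 7, 1 → best response M.
Mutual best responses: (a2, M).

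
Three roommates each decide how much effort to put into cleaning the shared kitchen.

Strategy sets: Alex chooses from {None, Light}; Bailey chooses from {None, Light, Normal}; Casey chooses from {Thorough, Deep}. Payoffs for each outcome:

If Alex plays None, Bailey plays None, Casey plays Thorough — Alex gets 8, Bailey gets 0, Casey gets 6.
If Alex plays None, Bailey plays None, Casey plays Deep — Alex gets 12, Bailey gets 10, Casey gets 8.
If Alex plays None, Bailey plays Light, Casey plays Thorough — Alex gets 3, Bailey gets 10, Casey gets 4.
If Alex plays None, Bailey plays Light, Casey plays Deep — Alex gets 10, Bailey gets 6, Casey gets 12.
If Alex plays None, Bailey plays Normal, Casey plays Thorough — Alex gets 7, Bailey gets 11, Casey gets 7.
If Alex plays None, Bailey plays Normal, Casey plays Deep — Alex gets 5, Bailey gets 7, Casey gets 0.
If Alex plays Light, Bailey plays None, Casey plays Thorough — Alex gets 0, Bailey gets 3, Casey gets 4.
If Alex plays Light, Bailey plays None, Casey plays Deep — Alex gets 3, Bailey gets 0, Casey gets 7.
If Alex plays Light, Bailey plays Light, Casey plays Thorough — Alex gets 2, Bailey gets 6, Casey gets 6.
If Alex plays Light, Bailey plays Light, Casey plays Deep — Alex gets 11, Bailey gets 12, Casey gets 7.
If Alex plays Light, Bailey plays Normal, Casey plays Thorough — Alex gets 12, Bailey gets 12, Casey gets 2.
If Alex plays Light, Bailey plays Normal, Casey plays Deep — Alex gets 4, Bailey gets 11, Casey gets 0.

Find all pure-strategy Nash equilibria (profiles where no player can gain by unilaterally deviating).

(None, None, Thorough): Bailey can switch to Light (0 → 10). Not NE.
(None, None, Deep): Alex gets 12, best alternative 3; Bailey gets 10, best alternative 7; Casey gets 8, best alternative 6. No profitable deviation — NE.
(None, Light, Thorough): Bailey can switch to Normal (10 → 11). Not NE.
(None, Light, Deep): Alex can switch to Light (10 → 11). Not NE.
(None, Normal, Thorough): Alex can switch to Light (7 → 12). Not NE.
(None, Normal, Deep): Bailey can switch to None (7 → 10). Not NE.
(Light, None, Thorough): Alex can switch to None (0 → 8). Not NE.
(Light, Light, Deep): Alex gets 11, best alternative 10; Bailey gets 12, best alternative 11; Casey gets 7, best alternative 6. No profitable deviation — NE.
(Light, Normal, Thorough): Alex gets 12, best alternative 7; Bailey gets 12, best alternative 6; Casey gets 2, best alternative 0. No profitable deviation — NE.
(The remaining 3 profiles each have a profitable deviation by the same check.)

Pure-strategy Nash equilibria: (None, None, Deep); (Light, Light, Deep); (Light, Normal, Thorough)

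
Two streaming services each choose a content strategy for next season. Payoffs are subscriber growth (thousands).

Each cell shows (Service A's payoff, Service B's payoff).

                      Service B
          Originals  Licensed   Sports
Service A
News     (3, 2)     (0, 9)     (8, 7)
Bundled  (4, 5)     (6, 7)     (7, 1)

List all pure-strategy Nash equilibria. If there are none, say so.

(News, Originals): Service A can switch to Bundled (3 → 4). Not NE.
(News, Licensed): Service A can switch to Bundled (0 → 6). Not NE.
(News, Sports): Service B can switch to Licensed (7 → 9). Not NE.
(Bundled, Originals): Service B can switch to Licensed (5 → 7). Not NE.
(Bundled, Licensed): Service A gets 6, best alternative 0; Service B gets 7, best alternative 5. No profitable deviation — NE.
(Bundled, Sports): Service A can switch to News (7 → 8). Not NE.

Pure NE: (Bundled, Licensed)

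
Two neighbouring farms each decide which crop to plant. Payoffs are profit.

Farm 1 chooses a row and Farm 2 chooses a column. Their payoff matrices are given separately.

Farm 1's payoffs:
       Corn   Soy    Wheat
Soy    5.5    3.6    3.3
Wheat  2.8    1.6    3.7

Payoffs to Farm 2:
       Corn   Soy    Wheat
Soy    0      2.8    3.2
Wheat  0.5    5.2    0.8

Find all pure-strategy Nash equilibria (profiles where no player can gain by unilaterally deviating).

Farm 1 against Corn: payoffs 5.5, 2.8 → best response Soy.
Farm 1 against Soy: payoffs 3.6, 1.6 → best response Soy.
Farm 1 against Wheat: payoffs 3.3, 3.7 → best response Wheat.
Farm 2 against Soy: payoffs 0, 2.8, 3.2 → best response Wheat.
Farm 2 against Wheat: payoffs 0.5, 5.2, 0.8 → best response Soy.
No profile is a mutual best response for all players.

This game has no pure Nash equilibrium.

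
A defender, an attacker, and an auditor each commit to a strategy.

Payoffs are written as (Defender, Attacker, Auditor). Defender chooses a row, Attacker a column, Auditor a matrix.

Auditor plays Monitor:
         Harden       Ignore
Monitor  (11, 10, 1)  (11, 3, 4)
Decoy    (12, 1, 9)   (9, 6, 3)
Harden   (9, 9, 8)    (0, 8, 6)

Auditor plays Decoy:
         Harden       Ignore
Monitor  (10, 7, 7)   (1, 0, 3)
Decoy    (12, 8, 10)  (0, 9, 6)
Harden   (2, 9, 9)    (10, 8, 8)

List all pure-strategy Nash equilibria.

(Monitor, Harden, Monitor): Defender can switch to Decoy (11 → 12). Not NE.
(Monitor, Harden, Decoy): Defender can switch to Decoy (10 → 12). Not NE.
(Monitor, Ignore, Monitor): Attacker can switch to Harden (3 → 10). Not NE.
(Monitor, Ignore, Decoy): Defender can switch to Harden (1 → 10). Not NE.
(Decoy, Harden, Monitor): Attacker can switch to Ignore (1 → 6). Not NE.
(Decoy, Harden, Decoy): Attacker can switch to Ignore (8 → 9). Not NE.
(Decoy, Ignore, Monitor): Defender can switch to Monitor (9 → 11). Not NE.
(Decoy, Ignore, Decoy): Defender can switch to Monitor (0 → 1). Not NE.
(Harden, Harden, Monitor): Defender can switch to Monitor (9 → 11). Not NE.
(Harden, Harden, Decoy): Defender can switch to Monitor (2 → 10). Not NE.
(Harden, Ignore, Monitor): Defender can switch to Monitor (0 → 11). Not NE.
(Harden, Ignore, Decoy): Attacker can switch to Harden (8 → 9). Not NE.

none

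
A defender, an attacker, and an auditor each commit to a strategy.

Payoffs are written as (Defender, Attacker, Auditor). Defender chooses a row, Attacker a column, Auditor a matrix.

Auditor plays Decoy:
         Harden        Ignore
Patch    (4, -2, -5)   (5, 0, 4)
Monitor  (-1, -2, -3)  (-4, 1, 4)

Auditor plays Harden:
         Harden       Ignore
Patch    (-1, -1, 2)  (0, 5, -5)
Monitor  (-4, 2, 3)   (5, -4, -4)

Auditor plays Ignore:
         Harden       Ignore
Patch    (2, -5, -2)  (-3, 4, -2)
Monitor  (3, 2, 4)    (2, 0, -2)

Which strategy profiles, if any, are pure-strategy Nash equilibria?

Pure-strategy Nash equilibria: (Patch, Ignore, Decoy), (Monitor, Harden, Ignore)

Defender against (Harden, Decoy): payoffs 4, -1 → best response Patch.
Defender against (Harden, Harden): payoffs -1, -4 → best response Patch.
Defender against (Harden, Ignore): payoffs 2, 3 → best response Monitor.
Defender against (Ignore, Decoy): payoffs 5, -4 → best response Patch.
Defender against (Ignore, Harden): payoffs 0, 5 → best response Monitor.
Defender against (Ignore, Ignore): payoffs -3, 2 → best response Monitor.
Attacker against (Patch, Decoy): payoffs -2, 0 → best response Ignore.
Attacker against (Patch, Harden): payoffs -1, 5 → best response Ignore.
Attacker against (Patch, Ignore): payoffs -5, 4 → best response Ignore.
Attacker against (Monitor, Decoy): payoffs -2, 1 → best response Ignore.
Attacker against (Monitor, Harden): payoffs 2, -4 → best response Harden.
Attacker against (Monitor, Ignore): payoffs 2, 0 → best response Harden.
Auditor against (Patch, Harden): payoffs -5, 2, -2 → best response Harden.
Auditor against (Patch, Ignore): payoffs 4, -5, -2 → best response Decoy.
Auditor against (Monitor, Harden): payoffs -3, 3, 4 → best response Ignore.
Auditor against (Monitor, Ignore): payoffs 4, -4, -2 → best response Decoy.
Mutual best responses: (Patch, Ignore, Decoy); (Monitor, Harden, Ignore).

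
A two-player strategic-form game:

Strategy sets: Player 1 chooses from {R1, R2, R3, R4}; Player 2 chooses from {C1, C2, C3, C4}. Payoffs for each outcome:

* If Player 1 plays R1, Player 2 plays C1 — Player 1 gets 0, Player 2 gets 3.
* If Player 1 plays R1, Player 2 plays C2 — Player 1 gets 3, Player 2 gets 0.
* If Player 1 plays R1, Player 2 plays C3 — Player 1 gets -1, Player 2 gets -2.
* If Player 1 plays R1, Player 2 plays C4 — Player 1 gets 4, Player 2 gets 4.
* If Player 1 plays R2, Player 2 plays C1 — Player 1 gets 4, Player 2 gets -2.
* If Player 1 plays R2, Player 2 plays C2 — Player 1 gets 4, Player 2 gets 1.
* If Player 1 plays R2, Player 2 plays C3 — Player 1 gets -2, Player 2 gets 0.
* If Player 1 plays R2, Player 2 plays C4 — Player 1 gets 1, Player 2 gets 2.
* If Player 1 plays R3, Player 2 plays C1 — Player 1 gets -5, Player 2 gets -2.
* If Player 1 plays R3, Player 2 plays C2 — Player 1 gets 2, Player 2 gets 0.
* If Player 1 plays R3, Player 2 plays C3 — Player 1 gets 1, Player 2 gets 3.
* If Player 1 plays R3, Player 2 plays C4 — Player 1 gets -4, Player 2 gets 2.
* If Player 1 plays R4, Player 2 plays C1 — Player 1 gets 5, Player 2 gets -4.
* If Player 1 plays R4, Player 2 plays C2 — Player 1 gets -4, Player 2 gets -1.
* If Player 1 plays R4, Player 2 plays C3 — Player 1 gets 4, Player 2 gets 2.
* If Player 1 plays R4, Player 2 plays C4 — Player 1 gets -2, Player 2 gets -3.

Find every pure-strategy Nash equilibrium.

Pure-strategy Nash equilibria: (R1, C4), (R4, C3)

(R1, C1): Player 1 can switch to R2 (0 → 4). Not NE.
(R1, C2): Player 1 can switch to R2 (3 → 4). Not NE.
(R1, C3): Player 1 can switch to R3 (-1 → 1). Not NE.
(R1, C4): Player 1 gets 4, best alternative 1; Player 2 gets 4, best alternative 3. No profitable deviation — NE.
(R2, C1): Player 1 can switch to R4 (4 → 5). Not NE.
(R2, C2): Player 2 can switch to C4 (1 → 2). Not NE.
(R2, C3): Player 1 can switch to R1 (-2 → -1). Not NE.
(R2, C4): Player 1 can switch to R1 (1 → 4). Not NE.
(R3, C1): Player 1 can switch to R1 (-5 → 0). Not NE.
(R3, C2): Player 1 can switch to R1 (2 → 3). Not NE.
(R3, C3): Player 1 can switch to R4 (1 → 4). Not NE.
(R3, C4): Player 1 can switch to R1 (-4 → 4). Not NE.
(R4, C1): Player 2 can switch to C2 (-4 → -1). Not NE.
(R4, C3): Player 1 gets 4, best alternative 1; Player 2 gets 2, best alternative -1. No profitable deviation — NE.
(The remaining 2 profiles each have a profitable deviation by the same check.)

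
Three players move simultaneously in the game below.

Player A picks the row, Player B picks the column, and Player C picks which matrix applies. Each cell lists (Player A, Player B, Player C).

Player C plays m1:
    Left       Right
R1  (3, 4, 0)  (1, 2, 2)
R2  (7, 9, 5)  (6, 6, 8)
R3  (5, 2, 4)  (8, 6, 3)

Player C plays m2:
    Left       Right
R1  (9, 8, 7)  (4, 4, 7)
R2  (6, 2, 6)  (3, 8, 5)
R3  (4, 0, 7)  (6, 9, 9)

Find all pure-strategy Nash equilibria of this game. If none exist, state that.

Pure-strategy Nash equilibria: (R1, Left, m2), (R3, Right, m2)

(R1, Left, m1): Player A can switch to R2 (3 → 7). Not NE.
(R1, Left, m2): Player A gets 9, best alternative 6; Player B gets 8, best alternative 4; Player C gets 7, best alternative 0. No profitable deviation — NE.
(R1, Right, m1): Player A can switch to R2 (1 → 6). Not NE.
(R1, Right, m2): Player A can switch to R3 (4 → 6). Not NE.
(R2, Left, m1): Player C can switch to m2 (5 → 6). Not NE.
(R2, Left, m2): Player A can switch to R1 (6 → 9). Not NE.
(R2, Right, m1): Player A can switch to R3 (6 → 8). Not NE.
(R2, Right, m2): Player A can switch to R1 (3 → 4). Not NE.
(R3, Left, m1): Player A can switch to R2 (5 → 7). Not NE.
(R3, Left, m2): Player A can switch to R1 (4 → 9). Not NE.
(R3, Right, m1): Player C can switch to m2 (3 → 9). Not NE.
(R3, Right, m2): Player A gets 6, best alternative 4; Player B gets 9, best alternative 0; Player C gets 9, best alternative 3. No profitable deviation — NE.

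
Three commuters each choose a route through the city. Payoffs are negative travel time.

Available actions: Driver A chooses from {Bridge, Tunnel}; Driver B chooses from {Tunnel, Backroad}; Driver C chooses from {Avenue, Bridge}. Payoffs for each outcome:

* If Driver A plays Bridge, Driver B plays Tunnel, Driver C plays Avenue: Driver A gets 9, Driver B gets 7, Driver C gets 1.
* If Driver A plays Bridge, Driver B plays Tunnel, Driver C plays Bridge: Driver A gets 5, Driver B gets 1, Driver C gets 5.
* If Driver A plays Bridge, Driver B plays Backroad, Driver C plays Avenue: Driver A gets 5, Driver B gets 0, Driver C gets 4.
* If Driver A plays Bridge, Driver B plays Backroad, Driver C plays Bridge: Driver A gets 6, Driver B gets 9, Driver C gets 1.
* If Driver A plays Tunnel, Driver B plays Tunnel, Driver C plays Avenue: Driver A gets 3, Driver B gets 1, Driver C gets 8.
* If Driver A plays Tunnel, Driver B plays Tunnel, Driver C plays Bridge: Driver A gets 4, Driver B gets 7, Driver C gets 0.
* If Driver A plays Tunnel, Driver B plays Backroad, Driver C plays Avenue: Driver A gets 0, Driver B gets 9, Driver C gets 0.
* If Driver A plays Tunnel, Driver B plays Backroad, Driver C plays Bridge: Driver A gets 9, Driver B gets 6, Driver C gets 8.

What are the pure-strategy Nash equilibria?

Mark each player's best response to every combination of opponents' strategies; a profile where every player is best-responding is a pure Nash equilibrium.
Driver A against (Tunnel, Avenue): payoffs 9, 3 → best response Bridge.
Driver A against (Tunnel, Bridge): payoffs 5, 4 → best response Bridge.
Driver A against (Backroad, Avenue): payoffs 5, 0 → best response Bridge.
Driver A against (Backroad, Bridge): payoffs 6, 9 → best response Tunnel.
Driver B against (Bridge, Avenue): payoffs 7, 0 → best response Tunnel.
Driver B against (Bridge, Bridge): payoffs 1, 9 → best response Backroad.
Driver B against (Tunnel, Avenue): payoffs 1, 9 → best response Backroad.
Driver B against (Tunnel, Bridge): payoffs 7, 6 → best response Tunnel.
Driver C against (Bridge, Tunnel): payoffs 1, 5 → best response Bridge.
Driver C against (Bridge, Backroad): payoffs 4, 1 → best response Avenue.
Driver C against (Tunnel, Tunnel): payoffs 8, 0 → best response Avenue.
Driver C against (Tunnel, Backroad): payoffs 0, 8 → best response Bridge.
No profile is a mutual best response for all players.

There is no pure-strategy Nash equilibrium.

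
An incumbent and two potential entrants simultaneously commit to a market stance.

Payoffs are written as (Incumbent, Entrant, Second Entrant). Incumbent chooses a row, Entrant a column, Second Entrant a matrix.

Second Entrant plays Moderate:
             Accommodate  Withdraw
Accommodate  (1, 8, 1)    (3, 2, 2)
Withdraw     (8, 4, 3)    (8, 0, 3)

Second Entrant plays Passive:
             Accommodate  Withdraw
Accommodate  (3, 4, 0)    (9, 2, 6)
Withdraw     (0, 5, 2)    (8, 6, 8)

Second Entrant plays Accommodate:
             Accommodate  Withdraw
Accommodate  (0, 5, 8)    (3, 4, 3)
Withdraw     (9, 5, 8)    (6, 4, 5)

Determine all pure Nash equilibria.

(Accommodate, Accommodate, Moderate): Incumbent can switch to Withdraw (1 → 8). Not NE.
(Accommodate, Accommodate, Passive): Second Entrant can switch to Moderate (0 → 1). Not NE.
(Accommodate, Accommodate, Accommodate): Incumbent can switch to Withdraw (0 → 9). Not NE.
(Accommodate, Withdraw, Moderate): Incumbent can switch to Withdraw (3 → 8). Not NE.
(Accommodate, Withdraw, Passive): Entrant can switch to Accommodate (2 → 4). Not NE.
(Accommodate, Withdraw, Accommodate): Incumbent can switch to Withdraw (3 → 6). Not NE.
(Withdraw, Accommodate, Moderate): Second Entrant can switch to Accommodate (3 → 8). Not NE.
(Withdraw, Accommodate, Passive): Incumbent can switch to Accommodate (0 → 3). Not NE.
(Withdraw, Accommodate, Accommodate): Incumbent gets 9, best alternative 0; Entrant gets 5, best alternative 4; Second Entrant gets 8, best alternative 3. No profitable deviation — NE.
(The remaining 3 profiles each have a profitable deviation by the same check.)

The unique pure-strategy Nash equilibrium is (Withdraw, Accommodate, Accommodate).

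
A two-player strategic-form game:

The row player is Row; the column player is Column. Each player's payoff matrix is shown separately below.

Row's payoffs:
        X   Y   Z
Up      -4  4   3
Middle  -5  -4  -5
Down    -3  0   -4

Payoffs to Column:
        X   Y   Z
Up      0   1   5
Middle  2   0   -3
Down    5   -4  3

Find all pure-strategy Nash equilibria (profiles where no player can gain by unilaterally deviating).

(Up, Z), (Down, X)

(Up, X): Row can switch to Down (-4 → -3). Not NE.
(Up, Y): Column can switch to Z (1 → 5). Not NE.
(Up, Z): Row gets 3, best alternative -4; Column gets 5, best alternative 1. No profitable deviation — NE.
(Middle, X): Row can switch to Up (-5 → -4). Not NE.
(Middle, Y): Row can switch to Up (-4 → 4). Not NE.
(Middle, Z): Row can switch to Up (-5 → 3). Not NE.
(Down, X): Row gets -3, best alternative -4; Column gets 5, best alternative 3. No profitable deviation — NE.
(Down, Y): Row can switch to Up (0 → 4). Not NE.
(The remaining 1 profile has a profitable deviation by the same check.)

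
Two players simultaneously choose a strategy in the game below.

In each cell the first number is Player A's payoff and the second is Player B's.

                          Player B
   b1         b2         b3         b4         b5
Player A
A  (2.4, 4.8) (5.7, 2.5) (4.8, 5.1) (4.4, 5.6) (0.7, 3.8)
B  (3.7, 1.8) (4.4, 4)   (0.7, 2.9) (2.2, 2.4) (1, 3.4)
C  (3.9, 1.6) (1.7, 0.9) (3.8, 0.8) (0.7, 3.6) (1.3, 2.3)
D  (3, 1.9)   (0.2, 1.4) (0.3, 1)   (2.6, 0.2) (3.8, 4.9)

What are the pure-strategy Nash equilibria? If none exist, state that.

Player A against b1: payoffs 2.4, 3.7, 3.9, 3 → best response C.
Player A against b2: payoffs 5.7, 4.4, 1.7, 0.2 → best response A.
Player A against b3: payoffs 4.8, 0.7, 3.8, 0.3 → best response A.
Player A against b4: payoffs 4.4, 2.2, 0.7, 2.6 → best response A.
Player A against b5: payoffs 0.7, 1, 1.3, 3.8 → best response D.
Player B against A: payoffs 4.8, 2.5, 5.1, 5.6, 3.8 → best response b4.
Player B against B: payoffs 1.8, 4, 2.9, 2.4, 3.4 → best response b2.
Player B against C: payoffs 1.6, 0.9, 0.8, 3.6, 2.3 → best response b4.
Player B against D: payoffs 1.9, 1.4, 1, 0.2, 4.9 → best response b5.
Mutual best responses: (A, b4); (D, b5).

(A, b4); (D, b5)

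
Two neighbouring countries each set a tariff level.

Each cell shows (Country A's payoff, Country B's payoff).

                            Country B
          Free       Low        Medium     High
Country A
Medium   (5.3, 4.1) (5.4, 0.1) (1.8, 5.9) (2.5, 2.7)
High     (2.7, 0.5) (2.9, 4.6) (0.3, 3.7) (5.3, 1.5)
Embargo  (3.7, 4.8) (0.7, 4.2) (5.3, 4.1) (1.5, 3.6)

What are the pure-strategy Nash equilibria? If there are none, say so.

There is no pure-strategy Nash equilibrium.

(Medium, Free): Country B can switch to Medium (4.1 → 5.9). Not NE.
(Medium, Low): Country B can switch to Free (0.1 → 4.1). Not NE.
(Medium, Medium): Country A can switch to Embargo (1.8 → 5.3). Not NE.
(Medium, High): Country A can switch to High (2.5 → 5.3). Not NE.
(High, Free): Country A can switch to Medium (2.7 → 5.3). Not NE.
(High, Low): Country A can switch to Medium (2.9 → 5.4). Not NE.
(High, Medium): Country A can switch to Medium (0.3 → 1.8). Not NE.
(High, High): Country B can switch to Low (1.5 → 4.6). Not NE.
(Embargo, Free): Country A can switch to Medium (3.7 → 5.3). Not NE.
(Embargo, Low): Country A can switch to Medium (0.7 → 5.4). Not NE.
(The remaining 2 profiles each have a profitable deviation by the same check.)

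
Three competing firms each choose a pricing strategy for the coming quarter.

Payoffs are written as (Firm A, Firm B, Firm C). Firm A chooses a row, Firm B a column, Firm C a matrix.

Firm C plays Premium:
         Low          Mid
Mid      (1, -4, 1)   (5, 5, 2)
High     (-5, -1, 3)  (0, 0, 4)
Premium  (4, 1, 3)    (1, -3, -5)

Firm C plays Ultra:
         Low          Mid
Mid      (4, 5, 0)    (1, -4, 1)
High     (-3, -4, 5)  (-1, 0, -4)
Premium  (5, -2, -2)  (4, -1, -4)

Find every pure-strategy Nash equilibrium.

Firm A against (Low, Premium): payoffs 1, -5, 4 → best response Premium.
Firm A against (Low, Ultra): payoffs 4, -3, 5 → best response Premium.
Firm A against (Mid, Premium): payoffs 5, 0, 1 → best response Mid.
Firm A against (Mid, Ultra): payoffs 1, -1, 4 → best response Premium.
Firm B against (Mid, Premium): payoffs -4, 5 → best response Mid.
Firm B against (Mid, Ultra): payoffs 5, -4 → best response Low.
Firm B against (High, Premium): payoffs -1, 0 → best response Mid.
Firm B against (High, Ultra): payoffs -4, 0 → best response Mid.
Firm B against (Premium, Premium): payoffs 1, -3 → best response Low.
Firm B against (Premium, Ultra): payoffs -2, -1 → best response Mid.
Firm C against (Mid, Low): payoffs 1, 0 → best response Premium.
Firm C against (Mid, Mid): payoffs 2, 1 → best response Premium.
Firm C against (High, Low): payoffs 3, 5 → best response Ultra.
Firm C against (High, Mid): payoffs 4, -4 → best response Premium.
Firm C against (Premium, Low): payoffs 3, -2 → best response Premium.
Firm C against (Premium, Mid): payoffs -5, -4 → best response Ultra.
Mutual best responses: (Mid, Mid, Premium); (Premium, Low, Premium); (Premium, Mid, Ultra).

Pure-strategy Nash equilibria: (Mid, Mid, Premium) and (Premium, Low, Premium) and (Premium, Mid, Ultra)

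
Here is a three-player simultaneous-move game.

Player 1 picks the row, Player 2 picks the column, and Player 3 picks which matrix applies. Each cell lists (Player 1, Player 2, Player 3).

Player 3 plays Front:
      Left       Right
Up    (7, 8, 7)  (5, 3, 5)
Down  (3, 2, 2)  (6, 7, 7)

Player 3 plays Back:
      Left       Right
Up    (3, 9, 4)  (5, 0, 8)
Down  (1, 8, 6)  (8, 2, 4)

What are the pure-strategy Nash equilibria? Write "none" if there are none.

(Up, Left, Front); (Down, Right, Front)

For each strategy profile, look for a profitable unilateral deviation.
(Up, Left, Front): Player 1 gets 7, best alternative 3; Player 2 gets 8, best alternative 3; Player 3 gets 7, best alternative 4. No profitable deviation — NE.
(Up, Left, Back): Player 3 can switch to Front (4 → 7). Not NE.
(Up, Right, Front): Player 1 can switch to Down (5 → 6). Not NE.
(Up, Right, Back): Player 1 can switch to Down (5 → 8). Not NE.
(Down, Left, Front): Player 1 can switch to Up (3 → 7). Not NE.
(Down, Left, Back): Player 1 can switch to Up (1 → 3). Not NE.
(Down, Right, Front): Player 1 gets 6, best alternative 5; Player 2 gets 7, best alternative 2; Player 3 gets 7, best alternative 4. No profitable deviation — NE.
(Down, Right, Back): Player 2 can switch to Left (2 → 8). Not NE.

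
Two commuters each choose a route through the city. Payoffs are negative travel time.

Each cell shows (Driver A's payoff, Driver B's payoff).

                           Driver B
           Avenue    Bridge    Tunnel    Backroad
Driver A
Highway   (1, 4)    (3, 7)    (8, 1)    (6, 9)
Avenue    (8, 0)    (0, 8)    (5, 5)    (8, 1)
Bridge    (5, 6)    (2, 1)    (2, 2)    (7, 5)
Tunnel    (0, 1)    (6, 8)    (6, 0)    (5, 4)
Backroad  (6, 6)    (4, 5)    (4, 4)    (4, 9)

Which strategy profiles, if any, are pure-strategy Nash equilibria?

Pure NE: (Tunnel, Bridge)

Driver A against Avenue: payoffs 1, 8, 5, 0, 6 → best response Avenue.
Driver A against Bridge: payoffs 3, 0, 2, 6, 4 → best response Tunnel.
Driver A against Tunnel: payoffs 8, 5, 2, 6, 4 → best response Highway.
Driver A against Backroad: payoffs 6, 8, 7, 5, 4 → best response Avenue.
Driver B against Highway: payoffs 4, 7, 1, 9 → best response Backroad.
Driver B against Avenue: payoffs 0, 8, 5, 1 → best response Bridge.
Driver B against Bridge: payoffs 6, 1, 2, 5 → best response Avenue.
Driver B against Tunnel: payoffs 1, 8, 0, 4 → best response Bridge.
Driver B against Backroad: payoffs 6, 5, 4, 9 → best response Backroad.
Mutual best responses: (Tunnel, Bridge).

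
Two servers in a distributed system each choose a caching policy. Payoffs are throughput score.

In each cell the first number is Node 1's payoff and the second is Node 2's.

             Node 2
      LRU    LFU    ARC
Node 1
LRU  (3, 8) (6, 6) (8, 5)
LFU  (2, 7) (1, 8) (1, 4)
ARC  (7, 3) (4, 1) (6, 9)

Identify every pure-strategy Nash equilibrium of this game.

Node 1 against LRU: payoffs 3, 2, 7 → best response ARC.
Node 1 against LFU: payoffs 6, 1, 4 → best response LRU.
Node 1 against ARC: payoffs 8, 1, 6 → best response LRU.
Node 2 against LRU: payoffs 8, 6, 5 → best response LRU.
Node 2 against LFU: payoffs 7, 8, 4 → best response LFU.
Node 2 against ARC: payoffs 3, 1, 9 → best response ARC.
No profile is a mutual best response for all players.

There is no pure-strategy Nash equilibrium.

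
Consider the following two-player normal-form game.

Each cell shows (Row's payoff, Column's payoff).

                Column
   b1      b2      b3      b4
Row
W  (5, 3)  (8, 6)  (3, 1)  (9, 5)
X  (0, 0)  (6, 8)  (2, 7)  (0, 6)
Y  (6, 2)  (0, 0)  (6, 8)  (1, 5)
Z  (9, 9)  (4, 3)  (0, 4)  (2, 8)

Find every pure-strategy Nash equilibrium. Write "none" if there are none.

Pure-strategy Nash equilibria: (W, b2) and (Y, b3) and (Z, b1)

Mark each player's best response to every combination of opponents' strategies; a profile where every player is best-responding is a pure Nash equilibrium.
Row against b1: payoffs 5, 0, 6, 9 → best response Z.
Row against b2: payoffs 8, 6, 0, 4 → best response W.
Row against b3: payoffs 3, 2, 6, 0 → best response Y.
Row against b4: payoffs 9, 0, 1, 2 → best response W.
Column against W: payoffs 3, 6, 1, 5 → best response b2.
Column against X: payoffs 0, 8, 7, 6 → best response b2.
Column against Y: payoffs 2, 0, 8, 5 → best response b3.
Column against Z: payoffs 9, 3, 4, 8 → best response b1.
Mutual best responses: (W, b2); (Y, b3); (Z, b1).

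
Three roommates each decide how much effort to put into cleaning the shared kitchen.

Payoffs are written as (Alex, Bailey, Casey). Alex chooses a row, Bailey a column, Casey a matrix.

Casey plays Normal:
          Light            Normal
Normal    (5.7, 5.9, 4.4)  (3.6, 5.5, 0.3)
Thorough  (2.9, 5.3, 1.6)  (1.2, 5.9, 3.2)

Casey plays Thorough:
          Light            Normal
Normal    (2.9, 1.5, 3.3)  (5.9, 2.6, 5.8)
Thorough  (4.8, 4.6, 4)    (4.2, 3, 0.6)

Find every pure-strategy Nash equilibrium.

Mark each player's best response to every combination of opponents' strategies; a profile where every player is best-responding is a pure Nash equilibrium.
Alex against (Light, Normal): payoffs 5.7, 2.9 → best response Normal.
Alex against (Light, Thorough): payoffs 2.9, 4.8 → best response Thorough.
Alex against (Normal, Normal): payoffs 3.6, 1.2 → best response Normal.
Alex against (Normal, Thorough): payoffs 5.9, 4.2 → best response Normal.
Bailey against (Normal, Normal): payoffs 5.9, 5.5 → best response Light.
Bailey against (Normal, Thorough): payoffs 1.5, 2.6 → best response Normal.
Bailey against (Thorough, Normal): payoffs 5.3, 5.9 → best response Normal.
Bailey against (Thorough, Thorough): payoffs 4.6, 3 → best response Light.
Casey against (Normal, Light): payoffs 4.4, 3.3 → best response Normal.
Casey against (Normal, Normal): payoffs 0.3, 5.8 → best response Thorough.
Casey against (Thorough, Light): payoffs 1.6, 4 → best response Thorough.
Casey against (Thorough, Normal): payoffs 3.2, 0.6 → best response Normal.
Mutual best responses: (Normal, Light, Normal); (Normal, Normal, Thorough); (Thorough, Light, Thorough).

Pure-strategy Nash equilibria: (Normal, Light, Normal) and (Normal, Normal, Thorough) and (Thorough, Light, Thorough)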